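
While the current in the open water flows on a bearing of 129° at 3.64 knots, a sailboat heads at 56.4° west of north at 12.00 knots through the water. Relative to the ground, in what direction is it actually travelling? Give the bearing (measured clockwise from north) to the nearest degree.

301°

Taking east as x and north as y: velocity relative to the water = (-9.995, 6.641) knots; the water relative to ground = (2.829, -2.291) knots.
Velocity relative to ground = (-9.995, 6.641) + (2.829, -2.291) = (-7.166, 4.350) knots.
Bearing = atan2(-7.17, 4.35) = 301.26° clockwise from north.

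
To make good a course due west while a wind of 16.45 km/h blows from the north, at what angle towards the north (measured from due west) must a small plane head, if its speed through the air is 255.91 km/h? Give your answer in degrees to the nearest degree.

The wind pushes perpendicular to the desired track; the heading must have a component into the wind equal to 16.45 km/h: 255.91 sin θ = 16.45.
sin θ = 0.0643, so θ = 3.686°.

4°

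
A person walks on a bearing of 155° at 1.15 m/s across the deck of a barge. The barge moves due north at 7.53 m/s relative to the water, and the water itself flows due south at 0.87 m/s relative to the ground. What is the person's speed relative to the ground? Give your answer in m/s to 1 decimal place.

5.6 m/s

In east/north components (m/s): person relative to barge = (0.486, -1.042); barge relative to water = (0.000, 7.530); water relative to ground = (0.000, -0.870).
Sum = (0.486, 5.618) m/s.
Speed = |(0.486, 5.618)| = 5.639 m/s.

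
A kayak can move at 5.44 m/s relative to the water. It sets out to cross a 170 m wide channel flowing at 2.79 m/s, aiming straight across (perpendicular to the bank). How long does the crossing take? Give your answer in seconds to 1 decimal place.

The component of the kayak's velocity perpendicular to the bank is 5.44 m/s.
The current is parallel to the bank, so it does not affect the crossing time.
Time = 170 / 5.440 = 31.250 s.

31.3 s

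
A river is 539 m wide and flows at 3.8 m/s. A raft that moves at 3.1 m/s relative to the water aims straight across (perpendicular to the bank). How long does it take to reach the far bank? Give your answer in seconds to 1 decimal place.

The component of the raft's velocity perpendicular to the bank is 3.1 m/s.
Only the cross-stream component determines the crossing time; the current contributes nothing perpendicular to the bank.
Time = 539 / 3.100 = 173.871 s.

173.9 s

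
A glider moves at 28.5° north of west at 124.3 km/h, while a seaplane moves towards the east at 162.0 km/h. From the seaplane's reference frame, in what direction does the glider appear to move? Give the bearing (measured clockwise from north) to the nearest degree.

Taking east as x and north as y: glider velocity = (-109.237, 59.311) km/h; seaplane velocity = (162.000, 0.000) km/h.
Velocity of glider relative to seaplane = (-109.237, 59.311) − (162.000, 0.000) = (-271.237, 59.311) km/h.
Bearing = atan2(-271.24, 59.31) = 282.33° clockwise from north.

282°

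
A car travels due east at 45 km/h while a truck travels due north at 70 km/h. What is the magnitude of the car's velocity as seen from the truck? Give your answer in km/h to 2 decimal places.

Taking east as x and north as y: car velocity = (45.000, 0.000) km/h; truck velocity = (0.000, 70.000) km/h.
Velocity of car relative to truck = (45.000, 0.000) − (0.000, 70.000) = (45.000, -70.000) km/h.
Magnitude = |(45.000, -70.000)| = 83.217 km/h.

83.22 km/h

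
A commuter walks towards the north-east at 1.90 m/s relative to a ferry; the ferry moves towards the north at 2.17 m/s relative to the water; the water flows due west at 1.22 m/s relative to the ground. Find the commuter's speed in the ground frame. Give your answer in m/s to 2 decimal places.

3.52 m/s

In east/north components (m/s): commuter relative to ferry = (1.344, 1.344); ferry relative to water = (0.000, 2.170); water relative to ground = (-1.220, 0.000).
Sum = (0.124, 3.514) m/s.
Speed = |(0.124, 3.514)| = 3.516 m/s.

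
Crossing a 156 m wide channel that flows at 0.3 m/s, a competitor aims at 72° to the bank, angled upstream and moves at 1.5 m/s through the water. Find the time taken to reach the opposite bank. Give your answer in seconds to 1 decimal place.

109.4 s

The component of the competitor's velocity perpendicular to the bank is 1.5 × sin 72° = 1.427 m/s.
The flow acts along the bank and has no component across it.
Time = 156 / 1.427 = 109.352 s.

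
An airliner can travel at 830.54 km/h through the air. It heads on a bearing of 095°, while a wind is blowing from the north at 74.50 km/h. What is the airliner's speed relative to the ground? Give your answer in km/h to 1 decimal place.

Taking east as x and north as y: velocity relative to the air = (827.380, -72.386) km/h; the air relative to ground = (0.000, -74.500) km/h.
Velocity relative to ground = (827.380, -72.386) + (0.000, -74.500) = (827.380, -146.886) km/h.
Speed = |(827.380, -146.886)| = 840.317 km/h.

840.3 km/h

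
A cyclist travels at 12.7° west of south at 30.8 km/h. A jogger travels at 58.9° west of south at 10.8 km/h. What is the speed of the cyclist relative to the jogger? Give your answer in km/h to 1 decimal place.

Taking east as x and north as y: cyclist velocity = (-6.771, -30.046) km/h; jogger velocity = (-9.248, -5.579) km/h.
Velocity of cyclist relative to jogger = (-6.771, -30.046) − (-9.248, -5.579) = (2.476, -24.468) km/h.
Magnitude = |(2.476, -24.468)| = 24.593 km/h.

24.6 km/h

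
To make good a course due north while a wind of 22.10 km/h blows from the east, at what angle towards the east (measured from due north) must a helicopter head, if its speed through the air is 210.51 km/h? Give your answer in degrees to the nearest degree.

6°

The wind pushes perpendicular to the desired track; the heading must have a component into the wind equal to 22.10 km/h: 210.51 sin θ = 22.10.
sin θ = 0.1050, so θ = 6.026°.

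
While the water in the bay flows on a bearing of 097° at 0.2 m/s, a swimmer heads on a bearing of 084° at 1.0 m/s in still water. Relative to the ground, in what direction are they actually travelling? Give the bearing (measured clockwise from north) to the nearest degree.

086°

Taking east as x and north as y: velocity relative to the water = (0.995, 0.105) m/s; the water relative to ground = (0.199, -0.024) m/s.
Velocity relative to ground = (0.995, 0.105) + (0.199, -0.024) = (1.193, 0.080) m/s.
Bearing = atan2(1.19, 0.08) = 86.16° clockwise from north.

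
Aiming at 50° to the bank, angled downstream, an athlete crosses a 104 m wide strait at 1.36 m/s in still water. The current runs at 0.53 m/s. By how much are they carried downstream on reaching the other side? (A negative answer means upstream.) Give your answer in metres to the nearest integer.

Perpendicular speed = 1.042 m/s; crossing time = 104 / 1.042 = 99.825 s.
Net downstream speed = 1.404 m/s.
Drift = 1.404 × 99.825 = 140.174 m (downstream).

140 m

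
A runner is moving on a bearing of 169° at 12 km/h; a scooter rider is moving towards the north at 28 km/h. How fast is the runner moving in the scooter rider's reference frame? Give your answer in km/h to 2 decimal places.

39.85 km/h

Taking east as x and north as y: runner velocity = (2.290, -11.780) km/h; scooter rider velocity = (0.000, 28.000) km/h.
Velocity of runner relative to scooter rider = (2.290, -11.780) − (0.000, 28.000) = (2.290, -39.780) km/h.
Magnitude = |(2.290, -39.780)| = 39.845 km/h.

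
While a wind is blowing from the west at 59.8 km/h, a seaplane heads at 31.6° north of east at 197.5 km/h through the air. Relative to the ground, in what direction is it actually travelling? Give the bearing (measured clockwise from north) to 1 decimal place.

Taking east as x and north as y: velocity relative to the air = (168.216, 103.487) km/h; the air relative to ground = (59.800, 0.000) km/h.
Velocity relative to ground = (168.216, 103.487) + (59.800, 0.000) = (228.016, 103.487) km/h.
Bearing = atan2(228.02, 103.49) = 65.59° clockwise from north.

065.6°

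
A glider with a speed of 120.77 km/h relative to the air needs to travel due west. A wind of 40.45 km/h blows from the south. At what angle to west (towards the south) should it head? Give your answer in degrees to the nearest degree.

20°

The wind pushes perpendicular to the desired track; the heading must have a component into the wind equal to 40.45 km/h: 120.77 sin θ = 40.45.
sin θ = 0.3349, so θ = 19.569°.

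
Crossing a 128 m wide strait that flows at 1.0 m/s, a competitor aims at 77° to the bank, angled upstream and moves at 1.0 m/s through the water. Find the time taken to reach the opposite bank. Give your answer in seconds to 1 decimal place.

131.4 s

The component of the competitor's velocity perpendicular to the bank is 1.0 × sin 77° = 0.974 m/s.
The flow acts along the bank and has no component across it.
Time = 128 / 0.974 = 131.367 s.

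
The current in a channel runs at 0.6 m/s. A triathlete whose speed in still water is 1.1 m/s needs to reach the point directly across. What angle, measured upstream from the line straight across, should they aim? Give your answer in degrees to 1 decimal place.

To cancel the current, the upstream component of the triathlete's velocity must equal the flow: 1.1 sin θ = 0.6.
sin θ = 0.6 / 1.1 = 0.5455.
θ = arcsin(0.5455) = 33.056°.

33.1°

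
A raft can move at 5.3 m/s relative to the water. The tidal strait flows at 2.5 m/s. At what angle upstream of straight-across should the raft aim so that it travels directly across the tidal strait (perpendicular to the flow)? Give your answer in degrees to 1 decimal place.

To cancel the current, the upstream component of the raft's velocity must equal the flow: 5.3 sin θ = 2.5.
sin θ = 2.5 / 5.3 = 0.4717.
θ = arcsin(0.4717) = 28.145°.

28.1°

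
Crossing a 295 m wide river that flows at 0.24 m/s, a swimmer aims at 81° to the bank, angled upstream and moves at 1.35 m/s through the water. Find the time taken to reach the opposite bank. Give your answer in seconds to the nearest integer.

221 s

The component of the swimmer's velocity perpendicular to the bank is 1.35 × sin 81° = 1.333 m/s.
The current is parallel to the bank, so it does not affect the crossing time.
Time = 295 / 1.333 = 221.242 s.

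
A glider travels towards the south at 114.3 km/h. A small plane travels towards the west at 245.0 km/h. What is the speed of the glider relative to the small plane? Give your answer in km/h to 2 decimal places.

Taking east as x and north as y: glider velocity = (0.000, -114.300) km/h; small plane velocity = (-245.000, 0.000) km/h.
Velocity of glider relative to small plane = (0.000, -114.300) − (-245.000, 0.000) = (245.000, -114.300) km/h.
Magnitude = |(245.000, -114.300)| = 270.351 km/h.

270.35 km/h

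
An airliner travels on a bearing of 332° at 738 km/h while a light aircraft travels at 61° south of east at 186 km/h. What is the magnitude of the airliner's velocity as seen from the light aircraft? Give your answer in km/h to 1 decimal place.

924.0 km/h

Taking east as x and north as y: airliner velocity = (-346.470, 651.615) km/h; light aircraft velocity = (90.175, -162.679) km/h.
Velocity of airliner relative to light aircraft = (-346.470, 651.615) − (90.175, -162.679) = (-436.645, 814.295) km/h.
Magnitude = |(-436.645, 814.295)| = 923.977 km/h.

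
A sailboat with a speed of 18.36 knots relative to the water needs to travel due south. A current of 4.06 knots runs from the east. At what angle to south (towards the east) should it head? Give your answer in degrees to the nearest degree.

The current pushes perpendicular to the desired track; the heading must have a component into the current equal to 4.06 knots: 18.36 sin θ = 4.06.
sin θ = 0.2211, so θ = 12.776°.

13°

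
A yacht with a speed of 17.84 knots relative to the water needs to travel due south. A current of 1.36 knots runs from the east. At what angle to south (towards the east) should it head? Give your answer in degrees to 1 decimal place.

4.4°

The current pushes perpendicular to the desired track; the heading must have a component into the current equal to 1.36 knots: 17.84 sin θ = 1.36.
sin θ = 0.0762, so θ = 4.372°.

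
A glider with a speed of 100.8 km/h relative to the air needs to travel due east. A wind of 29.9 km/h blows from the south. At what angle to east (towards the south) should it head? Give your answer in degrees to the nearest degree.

The wind pushes perpendicular to the desired track; the heading must have a component into the wind equal to 29.9 km/h: 100.8 sin θ = 29.9.
sin θ = 0.2966, so θ = 17.255°.

17°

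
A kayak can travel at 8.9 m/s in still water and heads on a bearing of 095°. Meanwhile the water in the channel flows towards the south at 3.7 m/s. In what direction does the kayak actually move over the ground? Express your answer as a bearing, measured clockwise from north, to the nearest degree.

117°

Taking east as x and north as y: velocity relative to the water = (8.866, -0.776) m/s; the water relative to ground = (0.000, -3.700) m/s.
Velocity relative to ground = (8.866, -0.776) + (0.000, -3.700) = (8.866, -4.476) m/s.
Bearing = atan2(8.87, -4.48) = 116.78° clockwise from north.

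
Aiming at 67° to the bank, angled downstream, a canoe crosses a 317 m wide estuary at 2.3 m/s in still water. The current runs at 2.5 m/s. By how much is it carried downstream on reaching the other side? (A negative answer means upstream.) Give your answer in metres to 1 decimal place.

Perpendicular speed = 2.117 m/s; crossing time = 317 / 2.117 = 149.729 s.
Net downstream speed = 3.399 m/s.
Drift = 3.399 × 149.729 = 508.881 m (downstream).

508.9 m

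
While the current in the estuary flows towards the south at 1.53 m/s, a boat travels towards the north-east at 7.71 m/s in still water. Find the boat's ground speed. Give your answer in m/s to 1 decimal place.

Taking east as x and north as y: velocity relative to the water = (5.452, 5.452) m/s; the water relative to ground = (0.000, -1.530) m/s.
Velocity relative to ground = (5.452, 5.452) + (0.000, -1.530) = (5.452, 3.922) m/s.
Speed = |(5.452, 3.922)| = 6.716 m/s.

6.7 m/s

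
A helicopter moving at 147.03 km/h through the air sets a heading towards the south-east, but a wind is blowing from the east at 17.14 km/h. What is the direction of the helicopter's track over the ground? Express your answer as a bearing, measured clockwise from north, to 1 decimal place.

140.1°

Taking east as x and north as y: velocity relative to the air = (103.966, -103.966) km/h; the air relative to ground = (-17.140, 0.000) km/h.
Velocity relative to ground = (103.966, -103.966) + (-17.140, 0.000) = (86.826, -103.966) km/h.
Bearing = atan2(86.83, -103.97) = 140.13° clockwise from north.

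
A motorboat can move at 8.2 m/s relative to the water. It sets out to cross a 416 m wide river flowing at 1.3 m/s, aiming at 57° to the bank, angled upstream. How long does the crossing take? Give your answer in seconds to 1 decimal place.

The component of the motorboat's velocity perpendicular to the bank is 8.2 × sin 57° = 6.877 m/s.
Only the cross-stream component determines the crossing time; the current contributes nothing perpendicular to the bank.
Time = 416 / 6.877 = 60.491 s.

60.5 s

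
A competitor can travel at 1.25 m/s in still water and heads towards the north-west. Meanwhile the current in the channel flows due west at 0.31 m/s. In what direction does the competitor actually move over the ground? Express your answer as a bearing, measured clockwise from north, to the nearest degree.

Taking east as x and north as y: velocity relative to the water = (-0.884, 0.884) m/s; the water relative to ground = (-0.310, 0.000) m/s.
Velocity relative to ground = (-0.884, 0.884) + (-0.310, 0.000) = (-1.194, 0.884) m/s.
Bearing = atan2(-1.19, 0.88) = 306.51° clockwise from north.

307°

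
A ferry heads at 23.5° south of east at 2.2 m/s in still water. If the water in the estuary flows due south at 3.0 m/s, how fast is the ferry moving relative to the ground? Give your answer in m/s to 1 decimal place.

4.4 m/s

Taking east as x and north as y: velocity relative to the water = (2.018, -0.877) m/s; the water relative to ground = (0.000, -3.000) m/s.
Velocity relative to ground = (2.018, -0.877) + (0.000, -3.000) = (2.018, -3.877) m/s.
Speed = |(2.018, -3.877)| = 4.371 m/s.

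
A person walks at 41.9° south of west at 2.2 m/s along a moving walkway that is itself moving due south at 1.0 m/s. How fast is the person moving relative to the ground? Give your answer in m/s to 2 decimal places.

2.96 m/s

Taking east as x and north as y: moving walkway velocity = (0.000, -1.000) m/s; person velocity relative to moving walkway = (-1.637, -1.469) m/s.
Velocity relative to ground = (0.000, -1.000) + (-1.637, -1.469) = (-1.637, -2.469) m/s.
Speed = |(-1.637, -2.469)| = 2.963 m/s.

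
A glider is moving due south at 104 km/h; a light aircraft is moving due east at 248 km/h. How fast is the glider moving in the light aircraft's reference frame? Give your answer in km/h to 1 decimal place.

Taking east as x and north as y: glider velocity = (0.000, -104.000) km/h; light aircraft velocity = (248.000, 0.000) km/h.
Velocity of glider relative to light aircraft = (0.000, -104.000) − (248.000, 0.000) = (-248.000, -104.000) km/h.
Magnitude = |(-248.000, -104.000)| = 268.924 km/h.

268.9 km/h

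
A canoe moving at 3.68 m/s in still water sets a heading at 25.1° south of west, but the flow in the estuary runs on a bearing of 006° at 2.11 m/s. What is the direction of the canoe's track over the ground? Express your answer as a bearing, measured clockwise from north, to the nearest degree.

Taking east as x and north as y: velocity relative to the water = (-3.332, -1.561) m/s; the water relative to ground = (0.221, 2.098) m/s.
Velocity relative to ground = (-3.332, -1.561) + (0.221, 2.098) = (-3.112, 0.537) m/s.
Bearing = atan2(-3.11, 0.54) = 279.80° clockwise from north.

280°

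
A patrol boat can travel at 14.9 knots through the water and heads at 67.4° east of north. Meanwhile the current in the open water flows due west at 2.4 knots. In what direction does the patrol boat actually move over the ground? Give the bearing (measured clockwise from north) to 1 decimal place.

Taking east as x and north as y: velocity relative to the water = (13.756, 5.726) knots; the water relative to ground = (-2.400, 0.000) knots.
Velocity relative to ground = (13.756, 5.726) + (-2.400, 0.000) = (11.356, 5.726) knots.
Bearing = atan2(11.36, 5.73) = 63.24° clockwise from north.

063.2°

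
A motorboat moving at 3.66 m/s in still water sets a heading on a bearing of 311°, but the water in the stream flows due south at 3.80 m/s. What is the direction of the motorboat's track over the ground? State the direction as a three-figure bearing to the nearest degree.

Taking east as x and north as y: velocity relative to the water = (-2.762, 2.401) m/s; the water relative to ground = (0.000, -3.800) m/s.
Velocity relative to ground = (-2.762, 2.401) + (0.000, -3.800) = (-2.762, -1.399) m/s.
Bearing = atan2(-2.76, -1.40) = 243.14° clockwise from north.

243°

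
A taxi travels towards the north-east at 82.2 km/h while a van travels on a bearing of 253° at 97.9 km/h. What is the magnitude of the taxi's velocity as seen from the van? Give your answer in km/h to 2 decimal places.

174.79 km/h

Taking east as x and north as y: taxi velocity = (58.124, 58.124) km/h; van velocity = (-93.622, -28.623) km/h.
Velocity of taxi relative to van = (58.124, 58.124) − (-93.622, -28.623) = (151.746, 86.747) km/h.
Magnitude = |(151.746, 86.747)| = 174.792 km/h.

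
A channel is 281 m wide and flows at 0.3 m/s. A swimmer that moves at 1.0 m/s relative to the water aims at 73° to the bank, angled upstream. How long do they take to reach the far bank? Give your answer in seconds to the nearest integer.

294 s

The component of the swimmer's velocity perpendicular to the bank is 1.0 × sin 73° = 0.956 m/s.
Only the cross-stream component determines the crossing time; the current contributes nothing perpendicular to the bank.
Time = 281 / 0.956 = 293.839 s.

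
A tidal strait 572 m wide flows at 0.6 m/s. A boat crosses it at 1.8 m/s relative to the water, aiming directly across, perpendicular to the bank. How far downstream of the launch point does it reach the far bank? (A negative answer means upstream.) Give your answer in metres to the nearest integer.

191 m

Perpendicular speed = 1.800 m/s; crossing time = 572 / 1.800 = 317.778 s.
Net downstream speed = 0.600 m/s.
Drift = 0.600 × 317.778 = 190.667 m (downstream).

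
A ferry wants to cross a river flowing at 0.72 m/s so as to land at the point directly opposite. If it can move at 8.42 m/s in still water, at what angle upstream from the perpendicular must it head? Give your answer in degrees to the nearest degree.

To cancel the current, the upstream component of the ferry's velocity must equal the flow: 8.42 sin θ = 0.72.
sin θ = 0.72 / 8.42 = 0.0855.
θ = arcsin(0.0855) = 4.905°.

5°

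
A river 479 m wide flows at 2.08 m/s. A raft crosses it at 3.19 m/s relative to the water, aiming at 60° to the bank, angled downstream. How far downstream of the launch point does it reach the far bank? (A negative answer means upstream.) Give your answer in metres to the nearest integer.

637 m

Perpendicular speed = 2.763 m/s; crossing time = 479 / 2.763 = 173.386 s.
Net downstream speed = 3.675 m/s.
Drift = 3.675 × 173.386 = 637.194 m (downstream).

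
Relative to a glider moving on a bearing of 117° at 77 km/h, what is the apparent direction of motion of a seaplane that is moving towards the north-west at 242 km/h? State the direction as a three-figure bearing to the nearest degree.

Taking east as x and north as y: seaplane velocity = (-171.120, 171.120) km/h; glider velocity = (68.608, -34.957) km/h.
Velocity of seaplane relative to glider = (-171.120, 171.120) − (68.608, -34.957) = (-239.727, 206.077) km/h.
Bearing = atan2(-239.73, 206.08) = 310.68° clockwise from north.

311°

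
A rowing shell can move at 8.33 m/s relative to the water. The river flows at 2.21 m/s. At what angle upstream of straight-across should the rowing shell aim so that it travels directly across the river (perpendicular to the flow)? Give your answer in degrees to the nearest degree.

To cancel the current, the upstream component of the rowing shell's velocity must equal the flow: 8.33 sin θ = 2.21.
sin θ = 2.21 / 8.33 = 0.2653.
θ = arcsin(0.2653) = 15.385°.

15°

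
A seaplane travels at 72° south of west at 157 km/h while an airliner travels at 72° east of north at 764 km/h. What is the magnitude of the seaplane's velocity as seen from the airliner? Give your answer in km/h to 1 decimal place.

865.7 km/h

Taking east as x and north as y: seaplane velocity = (-48.516, -149.316) km/h; airliner velocity = (726.607, 236.089) km/h.
Velocity of seaplane relative to airliner = (-48.516, -149.316) − (726.607, 236.089) = (-775.123, -385.405) km/h.
Magnitude = |(-775.123, -385.405)| = 865.651 km/h.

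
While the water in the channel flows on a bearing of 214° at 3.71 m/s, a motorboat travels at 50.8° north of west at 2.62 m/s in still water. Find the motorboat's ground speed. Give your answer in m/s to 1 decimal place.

3.9 m/s

Taking east as x and north as y: velocity relative to the water = (-1.656, 2.030) m/s; the water relative to ground = (-2.075, -3.076) m/s.
Velocity relative to ground = (-1.656, 2.030) + (-2.075, -3.076) = (-3.731, -1.045) m/s.
Speed = |(-3.731, -1.045)| = 3.874 m/s.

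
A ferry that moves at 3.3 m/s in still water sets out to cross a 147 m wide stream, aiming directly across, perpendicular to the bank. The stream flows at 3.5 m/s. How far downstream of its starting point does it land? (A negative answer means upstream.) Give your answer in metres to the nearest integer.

Perpendicular speed = 3.300 m/s; crossing time = 147 / 3.300 = 44.545 s.
Net downstream speed = 3.500 m/s.
Drift = 3.500 × 44.545 = 155.909 m (downstream).

156 m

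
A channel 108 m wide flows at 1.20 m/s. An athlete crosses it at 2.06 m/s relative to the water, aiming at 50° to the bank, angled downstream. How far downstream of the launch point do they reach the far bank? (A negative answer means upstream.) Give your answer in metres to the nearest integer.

173 m

Perpendicular speed = 1.578 m/s; crossing time = 108 / 1.578 = 68.439 s.
Net downstream speed = 2.524 m/s.
Drift = 2.524 × 68.439 = 172.749 m (downstream).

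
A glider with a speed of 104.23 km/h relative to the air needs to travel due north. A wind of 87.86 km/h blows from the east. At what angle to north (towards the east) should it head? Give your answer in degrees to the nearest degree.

The wind pushes perpendicular to the desired track; the heading must have a component into the wind equal to 87.86 km/h: 104.23 sin θ = 87.86.
sin θ = 0.8429, so θ = 57.452°.

57°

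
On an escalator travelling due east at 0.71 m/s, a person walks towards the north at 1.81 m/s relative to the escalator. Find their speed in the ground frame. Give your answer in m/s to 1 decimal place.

Taking east as x and north as y: escalator velocity = (0.710, 0.000) m/s; person velocity relative to escalator = (0.000, 1.810) m/s.
Velocity relative to ground = (0.710, 0.000) + (0.000, 1.810) = (0.710, 1.810) m/s.
Speed = |(0.710, 1.810)| = 1.944 m/s.

1.9 m/s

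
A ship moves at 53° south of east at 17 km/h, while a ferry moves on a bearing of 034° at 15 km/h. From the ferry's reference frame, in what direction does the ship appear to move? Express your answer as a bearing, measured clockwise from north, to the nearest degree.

176°

Taking east as x and north as y: ship velocity = (10.231, -13.577) km/h; ferry velocity = (8.388, 12.436) km/h.
Velocity of ship relative to ferry = (10.231, -13.577) − (8.388, 12.436) = (1.843, -26.012) km/h.
Bearing = atan2(1.84, -26.01) = 175.95° clockwise from north.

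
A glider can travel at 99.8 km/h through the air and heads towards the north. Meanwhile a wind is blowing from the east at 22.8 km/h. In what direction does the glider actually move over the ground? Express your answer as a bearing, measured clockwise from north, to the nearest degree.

Taking east as x and north as y: velocity relative to the air = (0.000, 99.800) km/h; the air relative to ground = (-22.800, 0.000) km/h.
Velocity relative to ground = (0.000, 99.800) + (-22.800, 0.000) = (-22.800, 99.800) km/h.
Bearing = atan2(-22.80, 99.80) = 347.13° clockwise from north.

347°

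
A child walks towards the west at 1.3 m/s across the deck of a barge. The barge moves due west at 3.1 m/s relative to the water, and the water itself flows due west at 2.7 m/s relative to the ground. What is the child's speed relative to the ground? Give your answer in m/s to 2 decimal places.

7.10 m/s

In east/north components (m/s): child relative to barge = (-1.300, 0.000); barge relative to water = (-3.100, 0.000); water relative to ground = (-2.700, 0.000).
Sum = (-7.100, 0.000) m/s.
Speed = |(-7.100, 0.000)| = 7.100 m/s.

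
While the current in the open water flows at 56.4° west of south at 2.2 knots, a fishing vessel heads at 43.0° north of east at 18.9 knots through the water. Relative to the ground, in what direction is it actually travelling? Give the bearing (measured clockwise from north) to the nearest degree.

046°

Taking east as x and north as y: velocity relative to the water = (13.823, 12.890) knots; the water relative to ground = (-1.832, -1.217) knots.
Velocity relative to ground = (13.823, 12.890) + (-1.832, -1.217) = (11.990, 11.672) knots.
Bearing = atan2(11.99, 11.67) = 45.77° clockwise from north.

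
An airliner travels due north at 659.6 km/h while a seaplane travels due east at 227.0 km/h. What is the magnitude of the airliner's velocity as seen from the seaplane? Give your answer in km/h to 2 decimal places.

697.57 km/h

Taking east as x and north as y: airliner velocity = (0.000, 659.600) km/h; seaplane velocity = (227.000, 0.000) km/h.
Velocity of airliner relative to seaplane = (0.000, 659.600) − (227.000, 0.000) = (-227.000, 659.600) km/h.
Magnitude = |(-227.000, 659.600)| = 697.568 km/h.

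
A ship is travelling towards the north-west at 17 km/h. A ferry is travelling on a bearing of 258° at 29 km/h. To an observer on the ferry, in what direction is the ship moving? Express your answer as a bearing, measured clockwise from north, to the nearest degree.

042°

Taking east as x and north as y: ship velocity = (-12.021, 12.021) km/h; ferry velocity = (-28.366, -6.029) km/h.
Velocity of ship relative to ferry = (-12.021, 12.021) − (-28.366, -6.029) = (16.345, 18.050) km/h.
Bearing = atan2(16.35, 18.05) = 42.16° clockwise from north.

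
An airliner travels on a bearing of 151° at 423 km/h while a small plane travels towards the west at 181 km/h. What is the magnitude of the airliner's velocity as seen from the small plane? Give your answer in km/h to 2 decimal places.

534.72 km/h

Taking east as x and north as y: airliner velocity = (205.074, -369.964) km/h; small plane velocity = (-181.000, 0.000) km/h.
Velocity of airliner relative to small plane = (205.074, -369.964) − (-181.000, 0.000) = (386.074, -369.964) km/h.
Magnitude = |(386.074, -369.964)| = 534.721 km/h.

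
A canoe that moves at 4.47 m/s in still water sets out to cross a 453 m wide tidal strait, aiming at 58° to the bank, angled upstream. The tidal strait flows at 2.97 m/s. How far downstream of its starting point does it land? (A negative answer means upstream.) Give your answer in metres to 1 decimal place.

Perpendicular speed = 3.791 m/s; crossing time = 453 / 3.791 = 119.501 s.
Net downstream speed = 0.601 m/s.
Drift = 0.601 × 119.501 = 71.851 m (downstream).

71.9 m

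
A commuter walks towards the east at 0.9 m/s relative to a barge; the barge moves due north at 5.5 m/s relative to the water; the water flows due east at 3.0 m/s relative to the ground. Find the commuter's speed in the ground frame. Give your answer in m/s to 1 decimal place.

6.7 m/s

In east/north components (m/s): commuter relative to barge = (0.900, 0.000); barge relative to water = (0.000, 5.500); water relative to ground = (3.000, 0.000).
Sum = (3.900, 5.500) m/s.
Speed = |(3.900, 5.500)| = 6.742 m/s.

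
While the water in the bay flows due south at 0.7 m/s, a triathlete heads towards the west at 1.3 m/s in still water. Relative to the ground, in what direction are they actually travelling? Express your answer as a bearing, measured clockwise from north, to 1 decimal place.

Taking east as x and north as y: velocity relative to the water = (-1.300, 0.000) m/s; the water relative to ground = (0.000, -0.700) m/s.
Velocity relative to ground = (-1.300, 0.000) + (0.000, -0.700) = (-1.300, -0.700) m/s.
Bearing = atan2(-1.30, -0.70) = 241.70° clockwise from north.

241.7°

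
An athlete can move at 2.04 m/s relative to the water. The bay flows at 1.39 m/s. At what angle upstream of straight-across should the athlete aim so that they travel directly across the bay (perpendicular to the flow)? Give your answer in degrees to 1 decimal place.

43.0°

To cancel the current, the upstream component of the athlete's velocity must equal the flow: 2.04 sin θ = 1.39.
sin θ = 1.39 / 2.04 = 0.6814.
θ = arcsin(0.6814) = 42.951°.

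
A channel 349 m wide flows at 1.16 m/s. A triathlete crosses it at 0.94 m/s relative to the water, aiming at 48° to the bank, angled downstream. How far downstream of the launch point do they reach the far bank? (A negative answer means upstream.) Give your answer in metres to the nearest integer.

Perpendicular speed = 0.699 m/s; crossing time = 349 / 0.699 = 499.602 s.
Net downstream speed = 1.789 m/s.
Drift = 1.789 × 499.602 = 893.779 m (downstream).

894 m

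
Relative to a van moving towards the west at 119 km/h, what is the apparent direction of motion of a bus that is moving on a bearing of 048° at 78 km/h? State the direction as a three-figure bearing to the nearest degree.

074°

Taking east as x and north as y: bus velocity = (57.965, 52.192) km/h; van velocity = (-119.000, 0.000) km/h.
Velocity of bus relative to van = (57.965, 52.192) − (-119.000, 0.000) = (176.965, 52.192) km/h.
Bearing = atan2(176.97, 52.19) = 73.57° clockwise from north.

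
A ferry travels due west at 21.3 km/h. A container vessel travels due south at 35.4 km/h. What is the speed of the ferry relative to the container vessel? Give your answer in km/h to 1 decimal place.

Taking east as x and north as y: ferry velocity = (-21.300, 0.000) km/h; container vessel velocity = (0.000, -35.400) km/h.
Velocity of ferry relative to container vessel = (-21.300, 0.000) − (0.000, -35.400) = (-21.300, 35.400) km/h.
Magnitude = |(-21.300, 35.400)| = 41.314 km/h.

41.3 km/h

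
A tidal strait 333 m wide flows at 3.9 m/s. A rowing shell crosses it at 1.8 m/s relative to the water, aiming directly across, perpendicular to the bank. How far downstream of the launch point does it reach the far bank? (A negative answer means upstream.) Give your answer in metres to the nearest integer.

722 m

Perpendicular speed = 1.800 m/s; crossing time = 333 / 1.800 = 185.000 s.
Net downstream speed = 3.900 m/s.
Drift = 3.900 × 185.000 = 721.500 m (downstream).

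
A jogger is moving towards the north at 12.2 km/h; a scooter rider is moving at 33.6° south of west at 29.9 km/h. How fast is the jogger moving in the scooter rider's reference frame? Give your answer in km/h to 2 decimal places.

Taking east as x and north as y: jogger velocity = (0.000, 12.200) km/h; scooter rider velocity = (-24.904, -16.546) km/h.
Velocity of jogger relative to scooter rider = (0.000, 12.200) − (-24.904, -16.546) = (24.904, 28.746) km/h.
Magnitude = |(24.904, 28.746)| = 38.034 km/h.

38.03 km/h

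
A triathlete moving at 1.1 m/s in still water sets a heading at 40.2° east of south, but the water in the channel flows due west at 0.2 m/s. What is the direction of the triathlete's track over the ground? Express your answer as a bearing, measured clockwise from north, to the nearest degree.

Taking east as x and north as y: velocity relative to the water = (0.710, -0.840) m/s; the water relative to ground = (-0.200, 0.000) m/s.
Velocity relative to ground = (0.710, -0.840) + (-0.200, 0.000) = (0.510, -0.840) m/s.
Bearing = atan2(0.51, -0.84) = 148.74° clockwise from north.

149°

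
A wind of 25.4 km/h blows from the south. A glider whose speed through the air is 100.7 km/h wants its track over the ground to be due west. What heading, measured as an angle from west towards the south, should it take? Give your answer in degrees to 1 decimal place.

The wind pushes perpendicular to the desired track; the heading must have a component into the wind equal to 25.4 km/h: 100.7 sin θ = 25.4.
sin θ = 0.2522, so θ = 14.610°.

14.6°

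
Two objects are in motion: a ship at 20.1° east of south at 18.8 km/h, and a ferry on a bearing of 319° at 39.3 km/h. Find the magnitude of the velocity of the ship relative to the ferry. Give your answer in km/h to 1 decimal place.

Taking east as x and north as y: ship velocity = (6.461, -17.655) km/h; ferry velocity = (-25.783, 29.660) km/h.
Velocity of ship relative to ferry = (6.461, -17.655) − (-25.783, 29.660) = (32.244, -47.315) km/h.
Magnitude = |(32.244, -47.315)| = 57.257 km/h.

57.3 km/h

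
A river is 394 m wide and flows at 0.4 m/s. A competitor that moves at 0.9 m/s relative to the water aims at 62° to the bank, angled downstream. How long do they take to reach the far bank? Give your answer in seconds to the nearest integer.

The component of the competitor's velocity perpendicular to the bank is 0.9 × sin 62° = 0.795 m/s.
The flow acts along the bank and has no component across it.
Time = 394 / 0.795 = 495.814 s.

496 s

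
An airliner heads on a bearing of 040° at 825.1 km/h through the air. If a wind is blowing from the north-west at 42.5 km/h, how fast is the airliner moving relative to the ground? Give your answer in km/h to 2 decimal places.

Taking east as x and north as y: velocity relative to the air = (530.364, 632.063) km/h; the air relative to ground = (30.052, -30.052) km/h.
Velocity relative to ground = (530.364, 632.063) + (30.052, -30.052) = (560.416, 602.011) km/h.
Speed = |(560.416, 602.011)| = 822.486 km/h.

822.49 km/h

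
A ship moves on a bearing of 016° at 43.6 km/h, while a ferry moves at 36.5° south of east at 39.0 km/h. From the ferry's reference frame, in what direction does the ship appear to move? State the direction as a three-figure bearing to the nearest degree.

343°

Taking east as x and north as y: ship velocity = (12.018, 41.911) km/h; ferry velocity = (31.350, -23.198) km/h.
Velocity of ship relative to ferry = (12.018, 41.911) − (31.350, -23.198) = (-19.333, 65.109) km/h.
Bearing = atan2(-19.33, 65.11) = 343.46° clockwise from north.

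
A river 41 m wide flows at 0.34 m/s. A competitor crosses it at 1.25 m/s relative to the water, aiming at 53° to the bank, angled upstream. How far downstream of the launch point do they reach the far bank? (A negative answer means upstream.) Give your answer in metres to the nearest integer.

-17 m

Perpendicular speed = 0.998 m/s; crossing time = 41 / 0.998 = 41.070 s.
Net downstream speed = -0.412 m/s.
Drift = -0.412 × 41.070 = -16.932 m (upstream).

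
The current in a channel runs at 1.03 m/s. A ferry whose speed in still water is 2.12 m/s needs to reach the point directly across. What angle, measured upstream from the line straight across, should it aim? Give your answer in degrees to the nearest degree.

29°

To cancel the current, the upstream component of the ferry's velocity must equal the flow: 2.12 sin θ = 1.03.
sin θ = 1.03 / 2.12 = 0.4858.
θ = arcsin(0.4858) = 29.068°.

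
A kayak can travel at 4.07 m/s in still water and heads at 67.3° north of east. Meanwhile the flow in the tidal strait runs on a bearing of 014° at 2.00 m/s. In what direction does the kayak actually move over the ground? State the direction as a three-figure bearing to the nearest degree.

020°

Taking east as x and north as y: velocity relative to the water = (1.571, 3.755) m/s; the water relative to ground = (0.484, 1.941) m/s.
Velocity relative to ground = (1.571, 3.755) + (0.484, 1.941) = (2.054, 5.695) m/s.
Bearing = atan2(2.05, 5.70) = 19.84° clockwise from north.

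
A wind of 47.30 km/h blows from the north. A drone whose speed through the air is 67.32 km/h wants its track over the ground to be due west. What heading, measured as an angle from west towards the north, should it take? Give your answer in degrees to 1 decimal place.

The wind pushes perpendicular to the desired track; the heading must have a component into the wind equal to 47.30 km/h: 67.32 sin θ = 47.30.
sin θ = 0.7026, so θ = 44.637°.

44.6°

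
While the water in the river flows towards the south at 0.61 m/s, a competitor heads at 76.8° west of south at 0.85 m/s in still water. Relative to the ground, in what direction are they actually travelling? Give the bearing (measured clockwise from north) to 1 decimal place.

Taking east as x and north as y: velocity relative to the water = (-0.828, -0.194) m/s; the water relative to ground = (0.000, -0.610) m/s.
Velocity relative to ground = (-0.828, -0.194) + (0.000, -0.610) = (-0.828, -0.804) m/s.
Bearing = atan2(-0.83, -0.80) = 225.82° clockwise from north.

225.8°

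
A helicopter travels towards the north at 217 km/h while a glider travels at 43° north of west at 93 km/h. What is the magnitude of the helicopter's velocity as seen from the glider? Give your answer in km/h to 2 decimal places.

Taking east as x and north as y: helicopter velocity = (0.000, 217.000) km/h; glider velocity = (-68.016, 63.426) km/h.
Velocity of helicopter relative to glider = (0.000, 217.000) − (-68.016, 63.426) = (68.016, 153.574) km/h.
Magnitude = |(68.016, 153.574)| = 167.962 km/h.

167.96 km/h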